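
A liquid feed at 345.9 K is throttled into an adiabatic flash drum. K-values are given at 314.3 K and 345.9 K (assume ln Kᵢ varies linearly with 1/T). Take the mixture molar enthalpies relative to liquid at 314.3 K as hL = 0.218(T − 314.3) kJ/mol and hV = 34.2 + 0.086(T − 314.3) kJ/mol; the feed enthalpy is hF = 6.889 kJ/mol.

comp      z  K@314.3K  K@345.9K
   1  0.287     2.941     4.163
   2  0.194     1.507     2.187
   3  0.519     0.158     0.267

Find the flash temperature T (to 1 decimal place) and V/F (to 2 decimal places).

T = 316.4 K, V/F = 0.19

Adiabatic flash: solve Rachford–Rice at each trial T, then check hF = ψ·hV(T) + (1−ψ)·hL(T).
  T = 314.3 K: K = (2.941, 1.507, 0.158), RR gives ψ = 0.169, H_out = 5.797 kJ/mol
  T = 345.9 K: K = (4.163, 2.187, 0.267), RR gives ψ = 0.415, H_out = 19.352 kJ/mol
  T = 330.1 K: K = (3.528, 1.832, 0.208), RR gives ψ = 0.302, H_out = 13.146 kJ/mol
  T = 322.2 K: K = (3.228, 1.665, 0.182), RR gives ψ = 0.240, H_out = 9.671 kJ/mol
  T = 318.2 K: K = (3.081, 1.584, 0.170), RR gives ψ = 0.205, H_out = 7.769 kJ/mol
  T = 316.2 K: K = (3.009, 1.544, 0.164), RR gives ψ = 0.187, H_out = 6.773 kJ/mol
Linear interpolation between T = 316.2 (H_out = 6.773) and T = 318.2 (H_out = 7.769) on hF = 6.889 gives T ≈ 316.4 K, at which ψ = 0.19.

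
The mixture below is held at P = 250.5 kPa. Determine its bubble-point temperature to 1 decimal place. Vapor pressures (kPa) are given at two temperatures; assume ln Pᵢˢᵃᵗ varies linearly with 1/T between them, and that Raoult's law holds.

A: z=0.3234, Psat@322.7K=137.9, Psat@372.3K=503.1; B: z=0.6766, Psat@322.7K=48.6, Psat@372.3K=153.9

Bubble-point temperature: ΣzᵢPᵢˢᵃᵗ(T) = P. Interpolate ln Pᵢˢᵃᵗ = aᵢ + bᵢ/T.
  T = 322.7 K: ΣzᵢPᵢˢᵃᵗ = 77.48 kPa
  T = 372.3 K: ΣzᵢPᵢˢᵃᵗ = 266.83 kPa
  T = 347.5 K: ΣzᵢPᵢˢᵃᵗ = 150.18 kPa
  T = 359.9 K: ΣzᵢPᵢˢᵃᵗ = 202.15 kPa
  T = 366.1 K: ΣzᵢPᵢˢᵃᵗ = 232.79 kPa
  T = 369.2 K: ΣzᵢPᵢˢᵃᵗ = 249.37 kPa
  T = 370.8 K: ΣzᵢPᵢˢᵃᵗ = 258.27 kPa
Interpolating between 369.2 K and 370.8 K gives T ≈ 369.4 K.

T = 369.4 K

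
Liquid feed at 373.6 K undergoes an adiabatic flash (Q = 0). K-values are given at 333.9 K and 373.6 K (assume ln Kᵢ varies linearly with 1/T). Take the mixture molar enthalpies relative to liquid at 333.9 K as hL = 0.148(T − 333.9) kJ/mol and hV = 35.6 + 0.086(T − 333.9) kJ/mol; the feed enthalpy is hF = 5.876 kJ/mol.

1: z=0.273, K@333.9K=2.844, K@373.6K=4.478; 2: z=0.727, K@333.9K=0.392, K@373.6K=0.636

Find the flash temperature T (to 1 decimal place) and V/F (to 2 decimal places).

Adiabatic flash: solve Rachford–Rice at each trial T, then check hF = ψ·hV(T) + (1−ψ)·hL(T).
  T = 333.9 K: K = (2.844, 0.392), RR gives ψ = 0.055, H_out = 1.950 kJ/mol
  T = 373.6 K: K = (4.478, 0.636), RR gives ψ = 0.541, H_out = 23.803 kJ/mol
  T = 353.8 K: K = (3.616, 0.506), RR gives ψ = 0.275, H_out = 12.405 kJ/mol
  T = 343.9 K: K = (3.220, 0.448), RR gives ψ = 0.167, H_out = 7.310 kJ/mol
  T = 338.9 K: K = (3.029, 0.419), RR gives ψ = 0.112, H_out = 4.685 kJ/mol
  T = 341.4 K: K = (3.124, 0.433), RR gives ψ = 0.139, H_out = 6.007 kJ/mol
  T = 340.1 K: K = (3.074, 0.426), RR gives ψ = 0.125, H_out = 5.322 kJ/mol
  T = 340.8 K: K = (3.101, 0.430), RR gives ψ = 0.133, H_out = 5.692 kJ/mol
  T = 341.1 K: K = (3.112, 0.432), RR gives ψ = 0.136, H_out = 5.850 kJ/mol
Linear interpolation between T = 341.1 (H_out = 5.850) and T = 341.4 (H_out = 6.007) on hF = 5.876 gives T ≈ 341.1 K, at which ψ = 0.14.

T = 341.1 K, V/F = 0.14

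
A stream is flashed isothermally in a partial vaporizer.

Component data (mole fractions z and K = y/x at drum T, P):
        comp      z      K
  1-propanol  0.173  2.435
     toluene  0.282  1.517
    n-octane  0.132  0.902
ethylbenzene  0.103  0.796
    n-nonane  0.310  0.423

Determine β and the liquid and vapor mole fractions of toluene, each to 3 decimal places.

Material balance + equilibrium reduce to Σ zᵢ(Kᵢ−1)/(1+β(Kᵢ−1)) = 0.
Feasibility: ΣzᵢKᵢ = 1.181, Σzᵢ/Kᵢ = 1.266 — both > 1, two phases present.
Newton iteration, β⁰ = 0.5:
  β = 0.500: g = -0.0280, g' = -0.379 → β = 0.426
Converged at β = 0.426.
Compositions from xᵢ = zᵢ/(1+β(Kᵢ−1)), yᵢ = Kᵢxᵢ:
  1-propanol: x = 0.107, y = 0.262
  toluene: x = 0.231, y = 0.351
  n-octane: x = 0.138, y = 0.124
  ethylbenzene: x = 0.113, y = 0.090
  n-nonane: x = 0.411, y = 0.174

β = 0.426, x_toluene = 0.231, y_toluene = 0.351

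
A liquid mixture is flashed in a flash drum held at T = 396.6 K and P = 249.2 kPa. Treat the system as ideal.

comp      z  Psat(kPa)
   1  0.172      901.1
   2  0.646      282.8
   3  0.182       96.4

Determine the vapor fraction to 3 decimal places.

ψ = 0.813

Raoult's law: Kᵢ = Pᵢˢᵃᵗ/P = Pᵢˢᵃᵗ/249.2.
  K_1 = 901.1/249.2 = 3.61597, K_2 = 282.8/249.2 = 1.13483, K_3 = 96.4/249.2 = 0.38684
Rachford–Rice: g(ψ) = Σ zᵢ(Kᵢ−1)/(1+ψ(Kᵢ−1)) = 0.
g(0) = ΣzᵢKᵢ − 1 = 0.425 and g(1) = 1 − Σzᵢ/Kᵢ = -0.087, so a root lies in (0, 1).
Newton iteration, ψ⁰ = 0.5:
  ψ = 0.500: g = 0.1156, g' = -0.374 → ψ = 0.809
  ψ = 0.809: g = 0.0013, g' = -0.400 → ψ = 0.813
Converged at ψ = 0.813.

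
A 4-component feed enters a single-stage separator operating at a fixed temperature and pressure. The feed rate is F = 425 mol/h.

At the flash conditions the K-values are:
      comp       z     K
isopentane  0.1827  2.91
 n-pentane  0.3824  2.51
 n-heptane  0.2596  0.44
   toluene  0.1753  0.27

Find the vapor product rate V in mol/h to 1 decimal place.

V = 264.2 mol/h

Let ψ = V/F and solve Σ zᵢ(Kᵢ−1)/(1+ψ(Kᵢ−1)) = 0.
g(0) = ΣzᵢKᵢ − 1 = 0.6530 and g(1) = 1 − Σzᵢ/Kᵢ = -0.4544, so a root lies in (0, 1).
Newton iteration, ψ⁰ = 0.59:
  ψ = 0.5900: g = 0.02755, g' = -0.8610 → ψ = 0.6220
  ψ = 0.6220: g = -0.00023, g' = -0.8762 → ψ = 0.6217
Converged at ψ = 0.6217.
Then V = ψ·F = 0.6217·425 = 264.2 mol/h and L = F − V = 160.8 mol/h.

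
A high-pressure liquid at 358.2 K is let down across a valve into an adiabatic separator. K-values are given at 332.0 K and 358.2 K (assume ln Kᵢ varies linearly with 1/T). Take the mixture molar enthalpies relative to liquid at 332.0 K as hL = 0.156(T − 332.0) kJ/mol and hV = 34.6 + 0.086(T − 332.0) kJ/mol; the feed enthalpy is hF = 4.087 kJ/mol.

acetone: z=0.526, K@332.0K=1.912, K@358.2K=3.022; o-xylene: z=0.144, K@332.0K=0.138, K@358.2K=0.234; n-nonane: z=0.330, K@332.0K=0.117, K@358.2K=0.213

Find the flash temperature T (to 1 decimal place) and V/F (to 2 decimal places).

Adiabatic flash: solve Rachford–Rice at each trial T, then check hF = ψ·hV(T) + (1−ψ)·hL(T).
  T = 332.0 K: K = (1.912, 0.138, 0.117), RR gives ψ = 0.080, H_out = 2.778 kJ/mol
  T = 358.2 K: K = (3.022, 0.234, 0.213), RR gives ψ = 0.439, H_out = 18.483 kJ/mol
  T = 345.1 K: K = (2.425, 0.182, 0.160), RR gives ψ = 0.298, H_out = 12.088 kJ/mol
  T = 338.6 K: K = (2.160, 0.159, 0.137), RR gives ψ = 0.206, H_out = 8.053 kJ/mol
  T = 335.3 K: K = (2.033, 0.148, 0.127), RR gives ψ = 0.148, H_out = 5.610 kJ/mol
  T = 333.6 K: K = (1.970, 0.143, 0.122), RR gives ψ = 0.115, H_out = 4.207 kJ/mol
Linear interpolation between T = 332.0 (H_out = 2.778) and T = 333.6 (H_out = 4.207) on hF = 4.087 gives T ≈ 333.5 K, at which ψ = 0.11.

T = 333.5 K, V/F = 0.11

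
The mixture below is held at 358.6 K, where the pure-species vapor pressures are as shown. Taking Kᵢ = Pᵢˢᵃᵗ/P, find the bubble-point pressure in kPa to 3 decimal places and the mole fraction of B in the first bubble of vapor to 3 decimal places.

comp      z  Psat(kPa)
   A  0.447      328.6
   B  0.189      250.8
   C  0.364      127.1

At the bubble point ψ → 0, so ΣzᵢKᵢ = 1 with Kᵢ = Pᵢˢᵃᵗ/P ⇒ P = ΣzᵢPᵢˢᵃᵗ.
P = 0.447·328.6 + 0.189·250.8 + 0.364·127.1 = 240.550 kPa
yᵢ = zᵢPᵢˢᵃᵗ/P ⇒ y_B = 0.189·250.8/240.550 = 0.197

Pbub = 240.550 kPa, y_B = 0.197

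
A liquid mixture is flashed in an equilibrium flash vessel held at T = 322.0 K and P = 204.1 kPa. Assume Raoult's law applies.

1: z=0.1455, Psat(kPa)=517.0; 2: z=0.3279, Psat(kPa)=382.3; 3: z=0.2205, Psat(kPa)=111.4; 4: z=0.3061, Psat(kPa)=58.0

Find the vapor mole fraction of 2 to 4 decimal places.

Raoult's law: Kᵢ = Pᵢˢᵃᵗ/P = Pᵢˢᵃᵗ/204.1.
  K_1 = 517.0/204.1 = 2.533072, K_2 = 382.3/204.1 = 1.873101, K_3 = 111.4/204.1 = 0.545811, K_4 = 58.0/204.1 = 0.284174
Newton–Raphson from ψ = 0.63:
  ψ = 0.6300: g = -0.24122, g' = -0.8021 → ψ = 0.3293
  ψ = 0.3293: g = -0.03385, g' = -0.6332 → ψ = 0.2758
Converged at ψ = 0.2758.
Compositions from xᵢ = zᵢ/(1+ψ(Kᵢ−1)), yᵢ = Kᵢxᵢ:
  1: x = 0.1023, y = 0.2590
  2: x = 0.2643, y = 0.4950
  3: x = 0.2521, y = 0.1376
  4: x = 0.3814, y = 0.1084

y_2 = 0.4950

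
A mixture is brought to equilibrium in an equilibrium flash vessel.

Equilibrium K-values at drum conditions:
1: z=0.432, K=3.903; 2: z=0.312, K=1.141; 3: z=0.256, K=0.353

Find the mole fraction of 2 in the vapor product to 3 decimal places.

Material balance + equilibrium reduce to Σ zᵢ(Kᵢ−1)/(1+β(Kᵢ−1)) = 0.
Check two-phase: ΣzᵢKᵢ = 2.132 > 1 and Σzᵢ/Kᵢ = 1.109 > 1, so g(0) = 1.132 > 0 and g(1) = -0.109 < 0.
Newton–Raphson from β = 0.5:
  β = 0.500: g = 0.3078, g' = -0.845 → β = 0.864
  β = 0.864: g = 0.0210, g' = -0.852 → β = 0.889
  β = 0.889: g = -0.0004, g' = -0.882 → β = 0.888
Converged at β = 0.888.
Compositions from xᵢ = zᵢ/(1+β(Kᵢ−1)), yᵢ = Kᵢxᵢ:
  1: x = 0.121, y = 0.471
  2: x = 0.277, y = 0.316
  3: x = 0.602, y = 0.213

y_2 = 0.316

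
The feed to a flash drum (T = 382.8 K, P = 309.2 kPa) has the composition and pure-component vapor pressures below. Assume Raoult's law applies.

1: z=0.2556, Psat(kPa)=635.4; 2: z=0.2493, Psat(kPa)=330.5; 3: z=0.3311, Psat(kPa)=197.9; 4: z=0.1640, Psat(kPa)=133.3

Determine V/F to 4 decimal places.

V/F = 0.2190

Raoult's law: Kᵢ = Pᵢˢᵃᵗ/P = Pᵢˢᵃᵗ/309.2.
  K_1 = 635.4/309.2 = 2.054981, K_2 = 330.5/309.2 = 1.068887, K_3 = 197.9/309.2 = 0.640039, K_4 = 133.3/309.2 = 0.431113
Newton–Raphson from V/F = 0.5:
  V/F = 0.5000: g = -0.08259, g' = -0.2905 → V/F = 0.2157
  V/F = 0.2157: g = 0.00103, g' = -0.3093 → V/F = 0.2190
Converged at V/F = 0.2190.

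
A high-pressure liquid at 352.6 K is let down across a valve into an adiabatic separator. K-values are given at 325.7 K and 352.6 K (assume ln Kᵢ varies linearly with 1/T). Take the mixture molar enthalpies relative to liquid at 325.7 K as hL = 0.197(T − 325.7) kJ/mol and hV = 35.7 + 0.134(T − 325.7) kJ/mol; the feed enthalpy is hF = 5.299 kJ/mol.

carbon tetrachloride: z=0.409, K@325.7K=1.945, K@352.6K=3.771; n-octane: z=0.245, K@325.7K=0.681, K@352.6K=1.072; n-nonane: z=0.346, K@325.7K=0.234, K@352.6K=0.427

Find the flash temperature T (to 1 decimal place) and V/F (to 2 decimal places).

T = 327.4 K, V/F = 0.14

Adiabatic flash: solve Rachford–Rice at each trial T, then check hF = ψ·hV(T) + (1−ψ)·hL(T).
  T = 325.7 K: K = (1.945, 0.681, 0.234), RR gives ψ = 0.074, H_out = 2.657 kJ/mol
  T = 352.6 K: K = (3.771, 1.072, 0.427), RR gives ψ = 0.804, H_out = 32.648 kJ/mol
  T = 339.1 K: K = (2.741, 0.861, 0.320), RR gives ψ = 0.483, H_out = 19.459 kJ/mol
  T = 332.4 K: K = (2.317, 0.768, 0.274), RR gives ψ = 0.306, H_out = 12.108 kJ/mol
  T = 329.0 K: K = (2.122, 0.723, 0.253), RR gives ψ = 0.199, H_out = 7.700 kJ/mol
  T = 327.4 K: K = (2.035, 0.702, 0.244), RR gives ψ = 0.141, H_out = 5.371 kJ/mol
Linear interpolation between T = 325.7 (H_out = 2.657) and T = 327.4 (H_out = 5.371) on hF = 5.299 gives T ≈ 327.4 K, at which ψ = 0.14.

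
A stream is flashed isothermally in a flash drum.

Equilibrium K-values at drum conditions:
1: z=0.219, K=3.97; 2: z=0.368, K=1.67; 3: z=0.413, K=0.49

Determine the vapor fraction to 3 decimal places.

ψ = 0.795

Rachford–Rice: g(ψ) = Σ zᵢ(Kᵢ−1)/(1+ψ(Kᵢ−1)) = 0.
g(0) = ΣzᵢKᵢ − 1 = 0.686 and g(1) = 1 − Σzᵢ/Kᵢ = -0.118, so a root lies in (0, 1).
Iterate (Newton) starting at ψ = 0.5:
  ψ = 0.500: g = 0.1637, g' = -0.599 → ψ = 0.773
  ψ = 0.773: g = 0.0119, g' = -0.542 → ψ = 0.795
Converged at ψ = 0.795.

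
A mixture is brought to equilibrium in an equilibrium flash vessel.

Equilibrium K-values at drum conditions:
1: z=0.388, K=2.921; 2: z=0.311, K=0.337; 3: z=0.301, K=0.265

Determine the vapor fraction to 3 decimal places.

Material balance + equilibrium reduce to Σ zᵢ(Kᵢ−1)/(1+ψ(Kᵢ−1)) = 0.
Check two-phase: ΣzᵢKᵢ = 1.318 > 1 and Σzᵢ/Kᵢ = 2.192 > 1, so g(0) = 0.318 > 0 and g(1) = -1.192 < 0.
Iterate (Newton) starting at ψ = 0.45:
  ψ = 0.450: g = -0.2247, g' = -1.053 → ψ = 0.237
Converged at ψ = 0.237.

ψ = 0.237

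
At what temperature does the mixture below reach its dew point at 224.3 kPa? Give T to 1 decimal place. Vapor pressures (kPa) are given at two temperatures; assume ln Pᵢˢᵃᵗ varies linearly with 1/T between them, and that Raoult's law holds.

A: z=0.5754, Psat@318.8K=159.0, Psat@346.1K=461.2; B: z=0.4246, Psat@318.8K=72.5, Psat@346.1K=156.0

Dew-point temperature: Σzᵢ·P/Pᵢˢᵃᵗ(T) = 1. Interpolate ln Pᵢˢᵃᵗ = aᵢ + bᵢ/T.
  T = 318.8 K: ΣzᵢP/Pᵢˢᵃᵗ = 2.1253
  T = 346.1 K: ΣzᵢP/Pᵢˢᵃᵗ = 0.8903
  T = 332.5 K: ΣzᵢP/Pᵢˢᵃᵗ = 1.3457
  T = 339.3 K: ΣzᵢP/Pᵢˢᵃᵗ = 1.0895
  T = 342.7 K: ΣzᵢP/Pᵢˢᵃᵗ = 0.9838
  T = 341.0 K: ΣzᵢP/Pᵢˢᵃᵗ = 1.0350
  T = 341.9 K: ΣzᵢP/Pᵢˢᵃᵗ = 1.0075
  T = 342.3 K: ΣzᵢP/Pᵢˢᵃᵗ = 0.9955
Interpolating between 341.9 K and 342.3 K gives T ≈ 342.1 K.

T = 342.1 K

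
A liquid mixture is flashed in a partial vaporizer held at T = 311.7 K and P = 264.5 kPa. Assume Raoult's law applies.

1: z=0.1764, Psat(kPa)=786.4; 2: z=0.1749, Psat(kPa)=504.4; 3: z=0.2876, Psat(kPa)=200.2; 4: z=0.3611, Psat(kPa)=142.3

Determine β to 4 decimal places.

Raoult's law: Kᵢ = Pᵢˢᵃᵗ/P = Pᵢˢᵃᵗ/264.5.
  K_1 = 786.4/264.5 = 2.973157, K_2 = 504.4/264.5 = 1.906994, K_3 = 200.2/264.5 = 0.756900, K_4 = 142.3/264.5 = 0.537996
Newton–Raphson from β = 0.34:
  β = 0.3400: g = 0.05542, g' = -0.4587 → β = 0.4608
  β = 0.4608: g = 0.00349, g' = -0.4059 → β = 0.4694
Converged at β = 0.4694.

β = 0.4694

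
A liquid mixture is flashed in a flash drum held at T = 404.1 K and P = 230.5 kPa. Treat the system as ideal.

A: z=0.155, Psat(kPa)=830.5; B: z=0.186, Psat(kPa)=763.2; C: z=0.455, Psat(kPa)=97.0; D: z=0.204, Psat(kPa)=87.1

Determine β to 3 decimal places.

Raoult's law: Kᵢ = Pᵢˢᵃᵗ/P = Pᵢˢᵃᵗ/230.5.
  K_A = 830.5/230.5 = 3.60304, K_B = 763.2/230.5 = 3.31106, K_C = 97.0/230.5 = 0.42082, K_D = 87.1/230.5 = 0.37787
Iterate (Newton) starting at β = 0.52:
  β = 0.520: g = -0.1980, g' = -0.880 → β = 0.295
  β = 0.295: g = 0.0107, g' = -1.028 → β = 0.305
Converged at β = 0.305.

β = 0.305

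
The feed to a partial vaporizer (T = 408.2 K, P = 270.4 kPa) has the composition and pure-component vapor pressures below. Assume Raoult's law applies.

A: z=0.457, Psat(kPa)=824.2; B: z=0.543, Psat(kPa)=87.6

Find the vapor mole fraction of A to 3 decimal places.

y_A = 0.756

Raoult's law: Kᵢ = Pᵢˢᵃᵗ/P = Pᵢˢᵃᵗ/270.4.
  K_A = 824.2/270.4 = 3.04808, K_B = 87.6/270.4 = 0.32396
Iterate (Newton) starting at V/F = 0.52:
  V/F = 0.520: g = -0.1128, g' = -1.040 → V/F = 0.411
Converged at V/F = 0.411.
Compositions from xᵢ = zᵢ/(1+V/F(Kᵢ−1)), yᵢ = Kᵢxᵢ:
  A: x = 0.248, y = 0.756
  B: x = 0.752, y = 0.244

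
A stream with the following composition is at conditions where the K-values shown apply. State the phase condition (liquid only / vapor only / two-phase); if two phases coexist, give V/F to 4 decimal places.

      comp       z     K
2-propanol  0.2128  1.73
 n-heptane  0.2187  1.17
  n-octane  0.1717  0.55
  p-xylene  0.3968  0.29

ΣzᵢKᵢ = 0.8335; Σzᵢ/Kᵢ = 1.9904.
Since ΣzᵢKᵢ < 1 the mixture is below its bubble point — single liquid phase.

liquid only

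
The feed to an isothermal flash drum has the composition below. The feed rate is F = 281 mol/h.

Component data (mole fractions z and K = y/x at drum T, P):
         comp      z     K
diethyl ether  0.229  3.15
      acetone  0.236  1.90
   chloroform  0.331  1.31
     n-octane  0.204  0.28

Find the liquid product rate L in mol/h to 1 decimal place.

Let ψ = V/F and solve Σ zᵢ(Kᵢ−1)/(1+ψ(Kᵢ−1)) = 0.
Feasibility: ΣzᵢKᵢ = 1.660, Σzᵢ/Kᵢ = 1.178 — both > 1, two phases present.
Newton iteration, ψ⁰ = 0.5:
  ψ = 0.500: g = 0.2431, g' = -0.619 → ψ = 0.893
  ψ = 0.893: g = -0.0445, g' = -1.032 → ψ = 0.850
  ψ = 0.850: g = -0.0026, g' = -0.916 → ψ = 0.847
Converged at ψ = 0.847.
Then V = ψ·F = 0.8468·281 = 238.0 mol/h and L = F − V = 43.0 mol/h.

L = 43.0 mol/h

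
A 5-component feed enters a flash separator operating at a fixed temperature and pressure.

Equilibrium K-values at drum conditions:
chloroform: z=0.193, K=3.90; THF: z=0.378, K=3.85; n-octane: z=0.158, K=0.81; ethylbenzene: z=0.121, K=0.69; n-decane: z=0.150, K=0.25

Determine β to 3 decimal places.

β = 0.919

Rachford–Rice: g(β) = Σ zᵢ(Kᵢ−1)/(1+β(Kᵢ−1)) = 0.
Feasibility: ΣzᵢKᵢ = 2.457, Σzᵢ/Kᵢ = 1.118 — both > 1, two phases present.
Newton iteration, β⁰ = 0.5:
  β = 0.500: g = 0.4151, g' = -1.032 → β = 0.902
  β = 0.902: g = 0.0200, g' = -1.203 → β = 0.919
Converged at β = 0.919.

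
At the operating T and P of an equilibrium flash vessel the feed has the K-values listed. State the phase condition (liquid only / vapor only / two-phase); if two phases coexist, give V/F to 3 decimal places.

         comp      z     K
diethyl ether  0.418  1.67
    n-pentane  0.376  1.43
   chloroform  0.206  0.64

ΣzᵢKᵢ = 1.368; Σzᵢ/Kᵢ = 0.835.
Since Σzᵢ/Kᵢ < 1 the mixture is above its dew point — single vapor phase.

vapor only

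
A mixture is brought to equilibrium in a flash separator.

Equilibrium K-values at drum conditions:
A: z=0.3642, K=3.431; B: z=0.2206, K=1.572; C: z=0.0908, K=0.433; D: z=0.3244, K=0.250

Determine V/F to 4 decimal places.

V/F = 0.5362

Newton iteration, V/F⁰ = 0.5:
  V/F = 0.5000: g = 0.03661, g' = -1.0061 → V/F = 0.5364
  V/F = 0.5364: g = -0.00020, g' = -1.0188 → V/F = 0.5362
Converged at V/F = 0.5362.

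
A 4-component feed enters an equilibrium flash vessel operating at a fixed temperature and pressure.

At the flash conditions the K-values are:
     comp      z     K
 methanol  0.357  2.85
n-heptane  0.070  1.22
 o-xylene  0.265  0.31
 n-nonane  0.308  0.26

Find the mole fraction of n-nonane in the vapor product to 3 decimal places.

Newton–Raphson from ψ = 0.5:
  ψ = 0.500: g = -0.2840, g' = -1.051 → ψ = 0.230
  ψ = 0.230: g = -0.0140, g' = -1.028 → ψ = 0.216
Converged at ψ = 0.216.
Compositions from xᵢ = zᵢ/(1+ψ(Kᵢ−1)), yᵢ = Kᵢxᵢ:
  methanol: x = 0.255, y = 0.727
  n-heptane: x = 0.067, y = 0.082
  o-xylene: x = 0.312, y = 0.097
  n-nonane: x = 0.367, y = 0.095

y_n-nonane = 0.095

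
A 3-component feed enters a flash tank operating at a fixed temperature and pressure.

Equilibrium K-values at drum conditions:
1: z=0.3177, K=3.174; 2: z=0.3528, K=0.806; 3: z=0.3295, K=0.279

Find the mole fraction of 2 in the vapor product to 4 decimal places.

y_2 = 0.3052

Rachford–Rice: g(β) = Σ zᵢ(Kᵢ−1)/(1+β(Kᵢ−1)) = 0.
g(0) = ΣzᵢKᵢ − 1 = 0.3847 and g(1) = 1 − Σzᵢ/Kᵢ = -0.7188, so a root lies in (0, 1).
Newton iteration, β⁰ = 0.56:
  β = 0.5600: g = -0.16376, g' = -0.8039 → β = 0.3563
  β = 0.3563: g = -0.00402, g' = -0.8023 → β = 0.3513
Converged at β = 0.3513.
Compositions from xᵢ = zᵢ/(1+β(Kᵢ−1)), yᵢ = Kᵢxᵢ:
  1: x = 0.1801, y = 0.5717
  2: x = 0.3786, y = 0.3052
  3: x = 0.4413, y = 0.1231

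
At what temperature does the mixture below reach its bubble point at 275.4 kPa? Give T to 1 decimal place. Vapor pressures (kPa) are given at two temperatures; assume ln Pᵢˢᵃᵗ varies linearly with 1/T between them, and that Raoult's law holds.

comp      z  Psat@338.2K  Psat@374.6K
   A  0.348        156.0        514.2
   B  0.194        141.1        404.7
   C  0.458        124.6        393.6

Bubble-point temperature: ΣzᵢPᵢˢᵃᵗ(T) = P. Interpolate ln Pᵢˢᵃᵗ = aᵢ + bᵢ/T.
  T = 338.2 K: ΣzᵢPᵢˢᵃᵗ = 138.73 kPa
  T = 374.6 K: ΣzᵢPᵢˢᵃᵗ = 437.72 kPa
  T = 356.4 K: ΣzᵢPᵢˢᵃᵗ = 253.68 kPa
  T = 365.5 K: ΣzᵢPᵢˢᵃᵗ = 335.48 kPa
  T = 360.9 K: ΣzᵢPᵢˢᵃᵗ = 291.79 kPa
  T = 358.6 K: ΣzᵢPᵢˢᵃᵗ = 271.76 kPa
Interpolating between 358.6 K and 360.9 K gives T ≈ 359.0 K.

T = 359.0 K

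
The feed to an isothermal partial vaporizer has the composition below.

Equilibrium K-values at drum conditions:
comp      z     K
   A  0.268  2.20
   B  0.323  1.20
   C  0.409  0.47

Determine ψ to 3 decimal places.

ψ = 0.405

Material balance + equilibrium reduce to Σ zᵢ(Kᵢ−1)/(1+ψ(Kᵢ−1)) = 0.
Check two-phase: ΣzᵢKᵢ = 1.169 > 1 and Σzᵢ/Kᵢ = 1.261 > 1, so g(0) = 0.169 > 0 and g(1) = -0.261 < 0.
Iterate (Newton) starting at ψ = 0.4:
  ψ = 0.400: g = 0.0020, g' = -0.372 → ψ = 0.405
Converged at ψ = 0.405.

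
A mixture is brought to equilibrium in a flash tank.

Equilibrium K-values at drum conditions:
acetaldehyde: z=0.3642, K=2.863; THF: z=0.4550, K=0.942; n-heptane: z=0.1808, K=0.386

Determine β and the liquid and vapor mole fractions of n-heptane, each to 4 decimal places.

β = 0.8555, x_n-heptane = 0.3808, y_n-heptane = 0.1470

Rachford–Rice: g(β) = Σ zᵢ(Kᵢ−1)/(1+β(Kᵢ−1)) = 0.
g(0) = ΣzᵢKᵢ − 1 = 0.5411 and g(1) = 1 − Σzᵢ/Kᵢ = -0.0786, so a root lies in (0, 1).
Newton–Raphson from β = 0.34:
  β = 0.3400: g = 0.24817, g' = -0.5842 → β = 0.7648
  β = 0.7648: g = 0.04292, g' = -0.4589 → β = 0.8583
  β = 0.8583: g = -0.00140, g' = -0.4935 → β = 0.8555
Converged at β = 0.8555.
Compositions from xᵢ = zᵢ/(1+β(Kᵢ−1)), yᵢ = Kᵢxᵢ:
  acetaldehyde: x = 0.1404, y = 0.4020
  THF: x = 0.4788, y = 0.4510
  n-heptane: x = 0.3808, y = 0.1470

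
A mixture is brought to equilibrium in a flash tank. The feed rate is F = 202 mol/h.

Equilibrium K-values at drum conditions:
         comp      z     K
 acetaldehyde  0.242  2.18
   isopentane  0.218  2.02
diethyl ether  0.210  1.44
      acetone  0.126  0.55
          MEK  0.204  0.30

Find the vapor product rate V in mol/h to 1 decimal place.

Iterate (Newton) starting at V/F = 0.5:
  V/F = 0.500: g = 0.1097, g' = -0.539 → V/F = 0.704
  V/F = 0.704: g = -0.0083, g' = -0.644 → V/F = 0.691
Converged at V/F = 0.691.
Then V = V/F·F = 0.6906·202 = 139.5 mol/h and L = F − V = 62.5 mol/h.

V = 139.5 mol/h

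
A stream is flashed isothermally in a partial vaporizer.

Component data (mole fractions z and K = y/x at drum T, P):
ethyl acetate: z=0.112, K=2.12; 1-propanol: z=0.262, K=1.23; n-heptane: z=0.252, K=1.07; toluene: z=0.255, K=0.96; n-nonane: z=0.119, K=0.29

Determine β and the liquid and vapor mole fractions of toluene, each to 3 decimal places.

β = 0.546, x_toluene = 0.261, y_toluene = 0.250

Iterate (Newton) starting at β = 0.45:
  β = 0.450: g = 0.0206, g' = -0.205 → β = 0.551
  β = 0.551: g = -0.0011, g' = -0.228 → β = 0.546
Converged at β = 0.546.
Compositions from xᵢ = zᵢ/(1+β(Kᵢ−1)), yᵢ = Kᵢxᵢ:
  ethyl acetate: x = 0.070, y = 0.147
  1-propanol: x = 0.233, y = 0.286
  n-heptane: x = 0.243, y = 0.260
  toluene: x = 0.261, y = 0.250
  n-nonane: x = 0.194, y = 0.056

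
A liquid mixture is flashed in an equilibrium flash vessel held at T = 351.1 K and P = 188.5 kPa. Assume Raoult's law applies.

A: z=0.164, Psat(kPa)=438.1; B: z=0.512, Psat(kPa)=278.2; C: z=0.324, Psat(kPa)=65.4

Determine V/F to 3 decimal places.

Raoult's law: Kᵢ = Pᵢˢᵃᵗ/P = Pᵢˢᵃᵗ/188.5.
  K_A = 438.1/188.5 = 2.32414, K_B = 278.2/188.5 = 1.47586, K_C = 65.4/188.5 = 0.34695
Material balance + equilibrium reduce to Σ zᵢ(Kᵢ−1)/(1+V/F(Kᵢ−1)) = 0.
g(0) = ΣzᵢKᵢ − 1 = 0.249 and g(1) = 1 − Σzᵢ/Kᵢ = -0.351, so a root lies in (0, 1).
Iterate (Newton) starting at V/F = 0.5:
  V/F = 0.500: g = 0.0133, g' = -0.484 → V/F = 0.527
Converged at V/F = 0.527.

V/F = 0.527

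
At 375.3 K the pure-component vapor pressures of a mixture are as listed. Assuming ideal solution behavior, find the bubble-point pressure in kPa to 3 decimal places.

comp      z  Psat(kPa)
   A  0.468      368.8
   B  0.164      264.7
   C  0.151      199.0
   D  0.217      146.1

Pbub = 277.762 kPa

At the bubble point ψ → 0, so ΣzᵢKᵢ = 1 with Kᵢ = Pᵢˢᵃᵗ/P ⇒ P = ΣzᵢPᵢˢᵃᵗ.
P = 0.468·368.8 + 0.164·264.7 + 0.151·199.0 + 0.217·146.1 = 277.762 kPa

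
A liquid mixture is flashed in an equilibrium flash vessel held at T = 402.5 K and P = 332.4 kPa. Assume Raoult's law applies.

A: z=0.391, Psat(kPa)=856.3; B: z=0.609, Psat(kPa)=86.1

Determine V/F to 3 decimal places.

Raoult's law: Kᵢ = Pᵢˢᵃᵗ/P = Pᵢˢᵃᵗ/332.4.
  K_A = 856.3/332.4 = 2.57611, K_B = 86.1/332.4 = 0.25903
Material balance + equilibrium reduce to Σ zᵢ(Kᵢ−1)/(1+V/F(Kᵢ−1)) = 0.
Check two-phase: ΣzᵢKᵢ = 1.165 > 1 and Σzᵢ/Kᵢ = 2.503 > 1, so g(0) = 0.165 > 0 and g(1) = -1.503 < 0.
Newton iteration, V/F⁰ = 0.37:
  V/F = 0.370: g = -0.2324, g' = -1.022 → V/F = 0.143
  V/F = 0.143: g = -0.0014, g' = -1.066 → V/F = 0.141
Converged at V/F = 0.141.

V/F = 0.141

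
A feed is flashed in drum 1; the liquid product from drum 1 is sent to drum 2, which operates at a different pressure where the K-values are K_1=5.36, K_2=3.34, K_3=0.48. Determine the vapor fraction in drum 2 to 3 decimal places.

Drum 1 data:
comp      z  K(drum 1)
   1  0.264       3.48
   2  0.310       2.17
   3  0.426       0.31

V/F (drum 2) = 0.326

Drum 1:
Rachford–Rice: g(ψ₁) = Σ zᵢ(Kᵢ−1)/(1+ψ₁(Kᵢ−1)) = 0.
Feasibility: ΣzᵢKᵢ = 1.723, Σzᵢ/Kᵢ = 1.593 — both > 1, two phases present.
Iterate (Newton) starting at ψ₁ = 0.5:
  ψ₁ = 0.500: g = 0.0724, g' = -0.965 → ψ₁ = 0.575
  ψ₁ = 0.575: g = -0.0005, g' = -0.985 → ψ₁ = 0.574
Converged at ψ₁ = 0.574.
Drum-1 compositions:
  1: x = 0.109, y = 0.379
  2: x = 0.185, y = 0.402
  3: x = 0.706, y = 0.219
Drum-2 feed = drum-1 liquid: z₂ = (0.1089, 0.1854, 0.7057).
Drum 2:
Let ψ₂ = V/F and solve Σ zᵢ(Kᵢ−1)/(1+ψ₂(Kᵢ−1)) = 0.
Feasibility: ΣzᵢKᵢ = 1.542, Σzᵢ/Kᵢ = 1.546 — both > 1, two phases present.
Newton iteration, ψ₂⁰ = 0.5:
  ψ₂ = 0.500: g = -0.1467, g' = -0.769 → ψ₂ = 0.309
  ψ₂ = 0.309: g = 0.0166, g' = -0.988 → ψ₂ = 0.326
Converged at ψ₂ = 0.326.
  1: x = 0.045, y = 0.241
  2: x = 0.105, y = 0.351
  3: x = 0.850, y = 0.408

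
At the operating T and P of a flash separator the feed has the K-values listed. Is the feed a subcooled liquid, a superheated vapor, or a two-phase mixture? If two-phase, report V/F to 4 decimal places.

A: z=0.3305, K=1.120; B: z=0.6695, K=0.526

subcooled liquid

ΣzᵢKᵢ = 0.7223; Σzᵢ/Kᵢ = 1.5679.
Since ΣzᵢKᵢ < 1 the mixture is below its bubble point — single liquid phase.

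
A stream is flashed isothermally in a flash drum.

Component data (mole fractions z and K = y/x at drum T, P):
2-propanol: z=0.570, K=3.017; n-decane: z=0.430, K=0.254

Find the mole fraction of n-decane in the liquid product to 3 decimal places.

Newton–Raphson from ψ = 0.5:
  ψ = 0.500: g = 0.0608, g' = -1.184 → ψ = 0.551
Converged at ψ = 0.551.
Compositions from xᵢ = zᵢ/(1+ψ(Kᵢ−1)), yᵢ = Kᵢxᵢ:
  2-propanol: x = 0.270, y = 0.815
  n-decane: x = 0.730, y = 0.185

x_n-decane = 0.730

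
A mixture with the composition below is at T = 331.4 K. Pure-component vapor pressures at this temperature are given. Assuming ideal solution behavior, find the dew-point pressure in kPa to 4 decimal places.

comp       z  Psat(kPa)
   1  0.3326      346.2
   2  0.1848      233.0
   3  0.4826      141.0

At the dew point ψ → 1, so Σzᵢ/Kᵢ = 1 with Kᵢ = Pᵢˢᵃᵗ/P ⇒ 1/P = Σzᵢ/Pᵢˢᵃᵗ.
1/P = 0.3326/346.2 + 0.1848/233.0 + 0.4826/141.0 = 0.0051765 ⇒ P = 193.1791 kPa

Pdew = 193.1791 kPa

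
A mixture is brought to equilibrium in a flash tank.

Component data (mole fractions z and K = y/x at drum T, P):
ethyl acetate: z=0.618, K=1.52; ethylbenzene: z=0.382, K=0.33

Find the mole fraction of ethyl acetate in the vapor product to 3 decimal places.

Rachford–Rice: g(ψ) = Σ zᵢ(Kᵢ−1)/(1+ψ(Kᵢ−1)) = 0.
Feasibility: ΣzᵢKᵢ = 1.065, Σzᵢ/Kᵢ = 1.564 — both > 1, two phases present.
Binary case is linear: z₁(K₁−1)(1+ψ(K₂−1)) + z₂(K₂−1)(1+ψ(K₁−1)) = 0
⇒ ψ = [z₁(K₁−1)+z₂(K₂−1)] / [−(K₁−1)(K₂−1)] = 0.0654/0.3484 = 0.188
Compositions from xᵢ = zᵢ/(1+ψ(Kᵢ−1)), yᵢ = Kᵢxᵢ:
  ethyl acetate: x = 0.563, y = 0.856
  ethylbenzene: x = 0.437, y = 0.144

y_ethyl acetate = 0.856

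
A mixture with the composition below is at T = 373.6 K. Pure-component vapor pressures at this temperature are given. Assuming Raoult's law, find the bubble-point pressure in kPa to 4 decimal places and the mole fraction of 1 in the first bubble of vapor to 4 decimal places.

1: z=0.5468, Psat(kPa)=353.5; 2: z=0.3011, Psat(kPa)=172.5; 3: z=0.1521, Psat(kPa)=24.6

Pbub = 248.9752 kPa, y_1 = 0.7764

At the bubble point ψ → 0, so ΣzᵢKᵢ = 1 with Kᵢ = Pᵢˢᵃᵗ/P ⇒ P = ΣzᵢPᵢˢᵃᵗ.
P = 0.5468·353.5 + 0.3011·172.5 + 0.1521·24.6 = 248.9752 kPa
yᵢ = zᵢPᵢˢᵃᵗ/P ⇒ y_1 = 0.5468·353.5/248.9752 = 0.7764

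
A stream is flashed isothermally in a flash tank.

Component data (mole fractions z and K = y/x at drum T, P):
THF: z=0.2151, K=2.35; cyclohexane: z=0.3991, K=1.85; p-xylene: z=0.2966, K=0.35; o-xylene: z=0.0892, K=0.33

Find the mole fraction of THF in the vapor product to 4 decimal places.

Iterate (Newton) starting at V/F = 0.5:
  V/F = 0.5000: g = 0.03594, g' = -0.6473 → V/F = 0.5555
  V/F = 0.5555: g = -0.00058, g' = -0.6696 → V/F = 0.5547
Converged at V/F = 0.5547.
Compositions from xᵢ = zᵢ/(1+V/F(Kᵢ−1)), yᵢ = Kᵢxᵢ:
  THF: x = 0.1230, y = 0.2890
  cyclohexane: x = 0.2712, y = 0.5018
  p-xylene: x = 0.4638, y = 0.1623
  o-xylene: x = 0.1420, y = 0.0468

y_THF = 0.2890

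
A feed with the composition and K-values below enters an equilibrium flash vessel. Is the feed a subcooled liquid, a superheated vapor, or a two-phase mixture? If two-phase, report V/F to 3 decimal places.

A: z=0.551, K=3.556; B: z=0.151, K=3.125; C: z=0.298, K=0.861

ΣzᵢKᵢ = 2.688; Σzᵢ/Kᵢ = 0.549.
Since Σzᵢ/Kᵢ < 1 the mixture is above its dew point — single vapor phase.

superheated vapor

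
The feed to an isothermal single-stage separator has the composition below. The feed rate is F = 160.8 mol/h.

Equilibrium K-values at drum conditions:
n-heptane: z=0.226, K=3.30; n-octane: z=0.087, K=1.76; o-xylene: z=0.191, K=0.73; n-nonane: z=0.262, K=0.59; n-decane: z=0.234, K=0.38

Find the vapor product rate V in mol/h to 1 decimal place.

V = 49.4 mol/h

Let β = V/F and solve Σ zᵢ(Kᵢ−1)/(1+β(Kᵢ−1)) = 0.
Check two-phase: ΣzᵢKᵢ = 1.282 > 1 and Σzᵢ/Kᵢ = 1.439 > 1, so g(0) = 0.282 > 0 and g(1) = -0.439 < 0.
Newton–Raphson from β = 0.47:
  β = 0.470: g = -0.0984, g' = -0.568 → β = 0.297
  β = 0.297: g = 0.0066, g' = -0.664 → β = 0.307
Converged at β = 0.307.
Then V = β·F = 0.3070·160.8 = 49.4 mol/h and L = F − V = 111.4 mol/h.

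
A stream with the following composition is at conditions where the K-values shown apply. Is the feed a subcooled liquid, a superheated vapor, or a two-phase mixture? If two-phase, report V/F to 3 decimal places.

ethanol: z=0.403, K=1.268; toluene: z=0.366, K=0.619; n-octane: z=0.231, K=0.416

ΣzᵢKᵢ = 0.834; Σzᵢ/Kᵢ = 1.464.
Since ΣzᵢKᵢ < 1 the mixture is below its bubble point — single liquid phase.

subcooled liquid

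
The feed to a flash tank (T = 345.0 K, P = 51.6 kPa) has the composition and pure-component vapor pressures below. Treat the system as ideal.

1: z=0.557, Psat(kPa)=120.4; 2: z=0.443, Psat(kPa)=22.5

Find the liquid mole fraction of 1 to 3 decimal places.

x_1 = 0.297

Raoult's law: Kᵢ = Pᵢˢᵃᵗ/P = Pᵢˢᵃᵗ/51.6.
  K_1 = 120.4/51.6 = 2.33333, K_2 = 22.5/51.6 = 0.43605
Binary case is linear: z₁(K₁−1)(1+ψ(K₂−1)) + z₂(K₂−1)(1+ψ(K₁−1)) = 0
⇒ ψ = [z₁(K₁−1)+z₂(K₂−1)] / [−(K₁−1)(K₂−1)] = 0.4928/0.7519 = 0.655
Compositions from xᵢ = zᵢ/(1+ψ(Kᵢ−1)), yᵢ = Kᵢxᵢ:
  1: x = 0.297, y = 0.694
  2: x = 0.703, y = 0.306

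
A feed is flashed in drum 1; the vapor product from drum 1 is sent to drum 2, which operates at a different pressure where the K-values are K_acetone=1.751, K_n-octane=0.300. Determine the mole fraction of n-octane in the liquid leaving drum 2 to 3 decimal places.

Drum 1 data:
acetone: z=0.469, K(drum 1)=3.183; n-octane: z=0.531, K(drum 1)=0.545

Drum 1:
Newton iteration, ψ₁⁰ = 0.5:
  ψ₁ = 0.500: g = 0.1768, g' = -0.695 → ψ₁ = 0.754
  ψ₁ = 0.754: g = 0.0190, g' = -0.574 → ψ₁ = 0.787
  ψ₁ = 0.787: g = 0.0001, g' = -0.569 → ψ₁ = 0.788
Converged at ψ₁ = 0.788.
Drum-1 compositions:
  acetone: x = 0.172, y = 0.549
  n-octane: x = 0.828, y = 0.451
Drum-2 feed = drum-1 vapor: z₂ = (0.5490, 0.4510).
Drum 2:
Rachford–Rice: g(ψ₂) = Σ zᵢ(Kᵢ−1)/(1+ψ₂(Kᵢ−1)) = 0.
Check two-phase: ΣzᵢKᵢ = 1.097 > 1 and Σzᵢ/Kᵢ = 1.817 > 1, so g(0) = 0.097 > 0 and g(1) = -0.817 < 0.
Newton iteration, ψ₂⁰ = 0.5:
  ψ₂ = 0.500: g = -0.1859, g' = -0.687 → ψ₂ = 0.229
  ψ₂ = 0.229: g = -0.0243, g' = -0.539 → ψ₂ = 0.184
Converged at ψ₂ = 0.184.
  acetone: x = 0.482, y = 0.845
  n-octane: x = 0.518, y = 0.155

x_n-octane (drum 2) = 0.518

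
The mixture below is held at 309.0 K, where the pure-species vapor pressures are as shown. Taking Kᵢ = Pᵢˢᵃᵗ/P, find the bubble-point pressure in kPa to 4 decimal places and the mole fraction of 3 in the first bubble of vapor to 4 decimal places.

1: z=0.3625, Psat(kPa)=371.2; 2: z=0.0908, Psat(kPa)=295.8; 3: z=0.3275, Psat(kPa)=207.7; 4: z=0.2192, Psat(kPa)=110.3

Pbub = 253.6182 kPa, y_3 = 0.2682

At the bubble point ψ → 0, so ΣzᵢKᵢ = 1 with Kᵢ = Pᵢˢᵃᵗ/P ⇒ P = ΣzᵢPᵢˢᵃᵗ.
P = 0.3625·371.2 + 0.0908·295.8 + 0.3275·207.7 + 0.2192·110.3 = 253.6182 kPa
yᵢ = zᵢPᵢˢᵃᵗ/P ⇒ y_3 = 0.3275·207.7/253.6182 = 0.2682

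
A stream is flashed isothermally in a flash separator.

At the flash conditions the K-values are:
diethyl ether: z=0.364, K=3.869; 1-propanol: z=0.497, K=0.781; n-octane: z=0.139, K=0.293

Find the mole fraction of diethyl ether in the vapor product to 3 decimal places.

Iterate (Newton) starting at ψ = 0.5:
  ψ = 0.500: g = 0.1547, g' = -0.702 → ψ = 0.720
  ψ = 0.720: g = 0.0110, g' = -0.641 → ψ = 0.738
Converged at ψ = 0.738.
Compositions from xᵢ = zᵢ/(1+ψ(Kᵢ−1)), yᵢ = Kᵢxᵢ:
  diethyl ether: x = 0.117, y = 0.452
  1-propanol: x = 0.593, y = 0.463
  n-octane: x = 0.290, y = 0.085

y_diethyl ether = 0.452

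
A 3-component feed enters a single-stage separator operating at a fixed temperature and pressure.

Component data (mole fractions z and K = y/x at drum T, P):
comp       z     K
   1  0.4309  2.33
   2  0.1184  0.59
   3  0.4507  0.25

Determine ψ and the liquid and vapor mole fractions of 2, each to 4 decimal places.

Material balance + equilibrium reduce to Σ zᵢ(Kᵢ−1)/(1+ψ(Kᵢ−1)) = 0.
g(0) = ΣzᵢKᵢ − 1 = 0.1865 and g(1) = 1 − Σzᵢ/Kᵢ = -1.1884, so a root lies in (0, 1).
Newton–Raphson from ψ = 0.47:
  ψ = 0.4700: g = -0.22952, g' = -0.9238 → ψ = 0.2216
  ψ = 0.2216: g = -0.01612, g' = -0.8434 → ψ = 0.2024
  ψ = 0.2024: g = 0.00005, g' = -0.8492 → ψ = 0.2025
Converged at ψ = 0.2025.
Compositions from xᵢ = zᵢ/(1+ψ(Kᵢ−1)), yᵢ = Kᵢxᵢ:
  1: x = 0.3395, y = 0.7910
  2: x = 0.1291, y = 0.0762
  3: x = 0.5314, y = 0.1329

ψ = 0.2025, x_2 = 0.1291, y_2 = 0.0762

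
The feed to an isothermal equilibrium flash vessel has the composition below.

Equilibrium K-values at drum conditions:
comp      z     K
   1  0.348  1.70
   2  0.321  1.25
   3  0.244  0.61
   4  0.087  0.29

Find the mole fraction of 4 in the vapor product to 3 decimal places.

y_4 = 0.046

Let ψ = V/F and solve Σ zᵢ(Kᵢ−1)/(1+ψ(Kᵢ−1)) = 0.
g(0) = ΣzᵢKᵢ − 1 = 0.167 and g(1) = 1 − Σzᵢ/Kᵢ = -0.162, so a root lies in (0, 1).
Newton–Raphson from ψ = 0.5:
  ψ = 0.500: g = 0.0378, g' = -0.272 → ψ = 0.639
  ψ = 0.639: g = -0.0023, g' = -0.309 → ψ = 0.632
Converged at ψ = 0.632.
Compositions from xᵢ = zᵢ/(1+ψ(Kᵢ−1)), yᵢ = Kᵢxᵢ:
  1: x = 0.241, y = 0.410
  2: x = 0.277, y = 0.347
  3: x = 0.324, y = 0.197
  4: x = 0.158, y = 0.046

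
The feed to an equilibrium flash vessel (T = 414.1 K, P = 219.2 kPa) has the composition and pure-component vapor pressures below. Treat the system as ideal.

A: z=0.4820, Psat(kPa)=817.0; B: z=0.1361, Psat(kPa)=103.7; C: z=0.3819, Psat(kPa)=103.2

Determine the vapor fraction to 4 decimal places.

ψ = 0.7219

Raoult's law: Kᵢ = Pᵢˢᵃᵗ/P = Pᵢˢᵃᵗ/219.2.
  K_A = 817.0/219.2 = 3.727190, K_B = 103.7/219.2 = 0.473084, K_C = 103.2/219.2 = 0.470803
Material balance + equilibrium reduce to Σ zᵢ(Kᵢ−1)/(1+ψ(Kᵢ−1)) = 0.
g(0) = ΣzᵢKᵢ − 1 = 1.0407 and g(1) = 1 − Σzᵢ/Kᵢ = -0.2282, so a root lies in (0, 1).
Iterate (Newton) starting at ψ = 0.57:
  ψ = 0.5700: g = 0.12269, g' = -0.8459 → ψ = 0.7151
  ψ = 0.7151: g = 0.00538, g' = -0.7860 → ψ = 0.7219
Converged at ψ = 0.7219.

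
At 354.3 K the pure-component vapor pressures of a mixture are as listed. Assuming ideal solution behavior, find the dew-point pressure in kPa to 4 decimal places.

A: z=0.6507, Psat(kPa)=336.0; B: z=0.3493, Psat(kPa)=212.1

At the dew point ψ → 1, so Σzᵢ/Kᵢ = 1 with Kᵢ = Pᵢˢᵃᵗ/P ⇒ 1/P = Σzᵢ/Pᵢˢᵃᵗ.
1/P = 0.6507/336.0 + 0.3493/212.1 = 0.0035835 ⇒ P = 279.0590 kPa

Pdew = 279.0590 kPa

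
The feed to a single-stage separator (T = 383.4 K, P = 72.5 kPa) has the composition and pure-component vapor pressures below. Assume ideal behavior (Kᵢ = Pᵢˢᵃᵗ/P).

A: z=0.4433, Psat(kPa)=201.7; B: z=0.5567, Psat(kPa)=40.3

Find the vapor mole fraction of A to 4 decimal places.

y_A = 0.5550

Raoult's law: Kᵢ = Pᵢˢᵃᵗ/P = Pᵢˢᵃᵗ/72.5.
  K_A = 201.7/72.5 = 2.782069, K_B = 40.3/72.5 = 0.555862
Rachford–Rice: g(ψ) = Σ zᵢ(Kᵢ−1)/(1+ψ(Kᵢ−1)) = 0.
g(0) = ΣzᵢKᵢ − 1 = 0.5427 and g(1) = 1 − Σzᵢ/Kᵢ = -0.1608, so a root lies in (0, 1).
Iterate (Newton) starting at ψ = 0.66:
  ψ = 0.6600: g = 0.01324, g' = -0.5171 → ψ = 0.6856
  ψ = 0.6856: g = 0.00006, g' = -0.5122 → ψ = 0.6857
Converged at ψ = 0.6857.
Compositions from xᵢ = zᵢ/(1+ψ(Kᵢ−1)), yᵢ = Kᵢxᵢ:
  A: x = 0.1995, y = 0.5550
  B: x = 0.8005, y = 0.4450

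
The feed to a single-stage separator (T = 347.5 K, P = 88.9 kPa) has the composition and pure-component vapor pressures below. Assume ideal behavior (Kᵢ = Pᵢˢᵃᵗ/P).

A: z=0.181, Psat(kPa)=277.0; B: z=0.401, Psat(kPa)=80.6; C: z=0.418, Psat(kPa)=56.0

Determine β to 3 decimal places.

Raoult's law: Kᵢ = Pᵢˢᵃᵗ/P = Pᵢˢᵃᵗ/88.9.
  K_A = 277.0/88.9 = 3.11586, K_B = 80.6/88.9 = 0.90664, K_C = 56.0/88.9 = 0.62992
Newton–Raphson from β = 0.5:
  β = 0.500: g = -0.0430, g' = -0.281 → β = 0.347
  β = 0.347: g = 0.0046, g' = -0.348 → β = 0.360
  β = 0.360: g = 0.0001, g' = -0.341 → β = 0.361
Converged at β = 0.361.

β = 0.361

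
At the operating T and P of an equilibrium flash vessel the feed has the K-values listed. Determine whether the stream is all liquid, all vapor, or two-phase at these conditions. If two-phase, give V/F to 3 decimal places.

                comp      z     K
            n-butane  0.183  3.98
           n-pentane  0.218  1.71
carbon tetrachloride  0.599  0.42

two-phase, V/F = 0.294

ΣzᵢKᵢ = 1.353; Σzᵢ/Kᵢ = 1.600.
Both exceed 1, so a two-phase solution exists.
Let ψ = V/F and solve Σ zᵢ(Kᵢ−1)/(1+ψ(Kᵢ−1)) = 0.
Newton iteration, ψ⁰ = 0.5:
  ψ = 0.500: g = -0.1561, g' = -0.722 → ψ = 0.284
  ψ = 0.284: g = 0.0085, g' = -0.842 → ψ = 0.294
Converged at ψ = 0.294.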